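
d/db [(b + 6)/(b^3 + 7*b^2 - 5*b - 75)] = (-2*b^2 - 15*b - 9)/(b^5 + 9*b^4 - 6*b^3 - 190*b^2 - 75*b + 1125)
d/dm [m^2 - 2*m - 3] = 2*m - 2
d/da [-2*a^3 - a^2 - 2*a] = -6*a^2 - 2*a - 2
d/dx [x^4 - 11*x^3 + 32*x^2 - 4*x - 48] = 4*x^3 - 33*x^2 + 64*x - 4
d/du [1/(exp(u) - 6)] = -exp(u)/(exp(u) - 6)^2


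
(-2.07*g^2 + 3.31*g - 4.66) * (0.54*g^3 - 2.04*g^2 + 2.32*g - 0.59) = -1.1178*g^5 + 6.0102*g^4 - 14.0712*g^3 + 18.4069*g^2 - 12.7641*g + 2.7494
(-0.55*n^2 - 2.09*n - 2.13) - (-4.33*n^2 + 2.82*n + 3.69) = 3.78*n^2 - 4.91*n - 5.82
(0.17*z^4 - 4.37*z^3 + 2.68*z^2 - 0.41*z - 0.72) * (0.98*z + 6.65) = 0.1666*z^5 - 3.1521*z^4 - 26.4341*z^3 + 17.4202*z^2 - 3.4321*z - 4.788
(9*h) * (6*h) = 54*h^2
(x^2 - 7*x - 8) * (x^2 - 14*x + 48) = x^4 - 21*x^3 + 138*x^2 - 224*x - 384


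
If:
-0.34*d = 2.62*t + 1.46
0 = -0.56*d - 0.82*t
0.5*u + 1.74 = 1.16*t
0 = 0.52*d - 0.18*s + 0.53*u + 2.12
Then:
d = 1.01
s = -0.26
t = -0.69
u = -5.08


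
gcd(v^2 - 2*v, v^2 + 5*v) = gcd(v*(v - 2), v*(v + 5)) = v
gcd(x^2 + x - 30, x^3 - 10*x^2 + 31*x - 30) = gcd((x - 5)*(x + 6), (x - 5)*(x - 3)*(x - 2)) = x - 5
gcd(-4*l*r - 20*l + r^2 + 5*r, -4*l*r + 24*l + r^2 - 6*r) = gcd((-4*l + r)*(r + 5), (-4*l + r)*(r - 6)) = -4*l + r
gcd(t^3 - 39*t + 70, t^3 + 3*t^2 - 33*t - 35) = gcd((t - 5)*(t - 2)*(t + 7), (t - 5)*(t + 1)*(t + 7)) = t^2 + 2*t - 35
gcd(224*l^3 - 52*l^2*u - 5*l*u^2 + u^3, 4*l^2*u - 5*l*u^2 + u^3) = -4*l + u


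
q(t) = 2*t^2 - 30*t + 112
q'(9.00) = 6.00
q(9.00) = 4.00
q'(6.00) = -6.00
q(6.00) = 4.00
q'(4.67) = -11.32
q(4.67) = 15.52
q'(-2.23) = -38.92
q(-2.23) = 188.85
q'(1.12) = -25.52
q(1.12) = 80.91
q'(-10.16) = -70.64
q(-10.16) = 623.25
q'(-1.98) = -37.92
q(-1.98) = 179.24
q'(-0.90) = -33.60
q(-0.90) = 140.62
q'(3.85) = -14.60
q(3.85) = 26.14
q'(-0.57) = -32.28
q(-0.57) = 129.75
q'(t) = 4*t - 30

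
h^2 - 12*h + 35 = (h - 7)*(h - 5)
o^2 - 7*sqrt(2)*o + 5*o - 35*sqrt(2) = (o + 5)*(o - 7*sqrt(2))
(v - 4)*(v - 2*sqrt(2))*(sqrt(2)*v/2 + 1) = sqrt(2)*v^3/2 - 2*sqrt(2)*v^2 - v^2 - 2*sqrt(2)*v + 4*v + 8*sqrt(2)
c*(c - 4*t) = c^2 - 4*c*t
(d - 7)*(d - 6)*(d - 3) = d^3 - 16*d^2 + 81*d - 126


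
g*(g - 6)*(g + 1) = g^3 - 5*g^2 - 6*g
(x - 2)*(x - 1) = x^2 - 3*x + 2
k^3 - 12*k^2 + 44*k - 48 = (k - 6)*(k - 4)*(k - 2)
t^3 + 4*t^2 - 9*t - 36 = (t - 3)*(t + 3)*(t + 4)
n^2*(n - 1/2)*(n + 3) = n^4 + 5*n^3/2 - 3*n^2/2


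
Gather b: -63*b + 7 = 7 - 63*b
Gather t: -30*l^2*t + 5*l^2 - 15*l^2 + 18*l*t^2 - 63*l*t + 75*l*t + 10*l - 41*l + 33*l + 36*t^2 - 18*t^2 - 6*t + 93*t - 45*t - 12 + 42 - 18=-10*l^2 + 2*l + t^2*(18*l + 18) + t*(-30*l^2 + 12*l + 42) + 12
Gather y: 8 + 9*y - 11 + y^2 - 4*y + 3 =y^2 + 5*y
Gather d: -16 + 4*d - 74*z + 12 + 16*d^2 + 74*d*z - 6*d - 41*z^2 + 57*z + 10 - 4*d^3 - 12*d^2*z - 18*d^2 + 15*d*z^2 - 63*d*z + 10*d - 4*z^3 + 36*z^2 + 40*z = -4*d^3 + d^2*(-12*z - 2) + d*(15*z^2 + 11*z + 8) - 4*z^3 - 5*z^2 + 23*z + 6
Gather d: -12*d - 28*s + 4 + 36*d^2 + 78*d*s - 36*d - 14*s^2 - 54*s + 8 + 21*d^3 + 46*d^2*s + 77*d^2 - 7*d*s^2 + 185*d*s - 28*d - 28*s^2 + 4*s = 21*d^3 + d^2*(46*s + 113) + d*(-7*s^2 + 263*s - 76) - 42*s^2 - 78*s + 12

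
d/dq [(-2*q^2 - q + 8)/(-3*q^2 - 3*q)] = (q^2 + 16*q + 8)/(3*q^2*(q^2 + 2*q + 1))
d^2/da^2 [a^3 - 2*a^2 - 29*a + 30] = 6*a - 4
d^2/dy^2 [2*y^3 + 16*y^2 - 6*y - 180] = 12*y + 32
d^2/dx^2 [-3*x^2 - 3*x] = -6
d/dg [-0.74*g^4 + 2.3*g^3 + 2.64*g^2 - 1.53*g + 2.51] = -2.96*g^3 + 6.9*g^2 + 5.28*g - 1.53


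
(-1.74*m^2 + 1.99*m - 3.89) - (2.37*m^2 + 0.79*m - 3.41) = -4.11*m^2 + 1.2*m - 0.48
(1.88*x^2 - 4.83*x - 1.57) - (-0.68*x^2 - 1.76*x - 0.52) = 2.56*x^2 - 3.07*x - 1.05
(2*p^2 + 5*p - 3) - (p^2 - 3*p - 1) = p^2 + 8*p - 2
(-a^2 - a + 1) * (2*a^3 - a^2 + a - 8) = -2*a^5 - a^4 + 2*a^3 + 6*a^2 + 9*a - 8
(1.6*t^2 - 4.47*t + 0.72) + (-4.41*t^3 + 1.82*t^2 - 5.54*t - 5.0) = -4.41*t^3 + 3.42*t^2 - 10.01*t - 4.28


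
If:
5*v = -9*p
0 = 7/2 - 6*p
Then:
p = 7/12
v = -21/20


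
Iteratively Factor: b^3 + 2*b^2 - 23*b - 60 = (b - 5)*(b^2 + 7*b + 12) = (b - 5)*(b + 3)*(b + 4)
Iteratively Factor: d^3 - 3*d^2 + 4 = (d - 2)*(d^2 - d - 2) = (d - 2)^2*(d + 1)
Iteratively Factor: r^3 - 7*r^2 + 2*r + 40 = (r - 4)*(r^2 - 3*r - 10) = (r - 5)*(r - 4)*(r + 2)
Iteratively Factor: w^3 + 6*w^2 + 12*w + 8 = (w + 2)*(w^2 + 4*w + 4) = (w + 2)^2*(w + 2)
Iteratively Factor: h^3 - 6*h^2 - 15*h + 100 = (h + 4)*(h^2 - 10*h + 25) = (h - 5)*(h + 4)*(h - 5)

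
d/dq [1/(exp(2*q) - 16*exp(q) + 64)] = 2*(8 - exp(q))*exp(q)/(exp(2*q) - 16*exp(q) + 64)^2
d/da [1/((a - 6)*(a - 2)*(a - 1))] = (-(a - 6)*(a - 2) - (a - 6)*(a - 1) - (a - 2)*(a - 1))/((a - 6)^2*(a - 2)^2*(a - 1)^2)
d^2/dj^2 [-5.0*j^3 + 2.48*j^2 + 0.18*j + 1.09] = 4.96 - 30.0*j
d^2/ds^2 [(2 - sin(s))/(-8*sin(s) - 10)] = 13*(4*sin(s)^2 - 5*sin(s) - 8)/(2*(4*sin(s) + 5)^3)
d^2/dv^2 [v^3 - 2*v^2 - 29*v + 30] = 6*v - 4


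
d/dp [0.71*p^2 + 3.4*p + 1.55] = 1.42*p + 3.4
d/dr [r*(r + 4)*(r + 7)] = 3*r^2 + 22*r + 28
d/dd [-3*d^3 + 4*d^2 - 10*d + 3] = -9*d^2 + 8*d - 10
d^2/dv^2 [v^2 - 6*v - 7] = 2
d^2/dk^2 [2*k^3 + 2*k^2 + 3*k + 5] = 12*k + 4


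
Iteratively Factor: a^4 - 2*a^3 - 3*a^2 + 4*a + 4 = (a - 2)*(a^3 - 3*a - 2) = (a - 2)*(a + 1)*(a^2 - a - 2) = (a - 2)*(a + 1)^2*(a - 2)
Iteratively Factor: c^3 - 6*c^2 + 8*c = (c)*(c^2 - 6*c + 8) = c*(c - 2)*(c - 4)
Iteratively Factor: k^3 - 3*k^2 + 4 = (k + 1)*(k^2 - 4*k + 4) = (k - 2)*(k + 1)*(k - 2)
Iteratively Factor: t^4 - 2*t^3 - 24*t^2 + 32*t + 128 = (t + 2)*(t^3 - 4*t^2 - 16*t + 64) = (t + 2)*(t + 4)*(t^2 - 8*t + 16) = (t - 4)*(t + 2)*(t + 4)*(t - 4)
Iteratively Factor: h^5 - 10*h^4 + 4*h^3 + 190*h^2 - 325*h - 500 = (h - 5)*(h^4 - 5*h^3 - 21*h^2 + 85*h + 100) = (h - 5)^2*(h^3 - 21*h - 20) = (h - 5)^2*(h + 1)*(h^2 - h - 20) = (h - 5)^3*(h + 1)*(h + 4)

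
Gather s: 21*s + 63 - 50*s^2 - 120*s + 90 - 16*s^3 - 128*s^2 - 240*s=-16*s^3 - 178*s^2 - 339*s + 153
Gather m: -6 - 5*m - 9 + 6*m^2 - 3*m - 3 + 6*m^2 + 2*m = 12*m^2 - 6*m - 18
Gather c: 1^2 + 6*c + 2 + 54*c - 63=60*c - 60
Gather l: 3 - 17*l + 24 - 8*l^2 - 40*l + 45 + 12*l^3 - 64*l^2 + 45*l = 12*l^3 - 72*l^2 - 12*l + 72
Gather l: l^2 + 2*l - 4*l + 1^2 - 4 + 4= l^2 - 2*l + 1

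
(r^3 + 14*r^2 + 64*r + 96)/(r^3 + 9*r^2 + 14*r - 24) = (r + 4)/(r - 1)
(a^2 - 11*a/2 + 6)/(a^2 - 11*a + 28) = (a - 3/2)/(a - 7)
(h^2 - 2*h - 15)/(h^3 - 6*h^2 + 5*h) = (h + 3)/(h*(h - 1))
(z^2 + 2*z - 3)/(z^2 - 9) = (z - 1)/(z - 3)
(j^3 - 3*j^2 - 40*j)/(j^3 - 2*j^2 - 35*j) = (j - 8)/(j - 7)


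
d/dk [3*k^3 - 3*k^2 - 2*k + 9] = 9*k^2 - 6*k - 2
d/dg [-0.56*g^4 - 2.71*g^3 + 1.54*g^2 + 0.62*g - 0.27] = -2.24*g^3 - 8.13*g^2 + 3.08*g + 0.62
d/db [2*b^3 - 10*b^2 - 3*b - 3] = 6*b^2 - 20*b - 3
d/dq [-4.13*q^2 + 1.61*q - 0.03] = 1.61 - 8.26*q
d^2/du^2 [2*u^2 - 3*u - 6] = 4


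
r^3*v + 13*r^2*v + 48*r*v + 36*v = (r + 6)^2*(r*v + v)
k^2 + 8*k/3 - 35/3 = (k - 7/3)*(k + 5)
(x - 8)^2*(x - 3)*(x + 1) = x^4 - 18*x^3 + 93*x^2 - 80*x - 192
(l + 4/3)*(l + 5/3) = l^2 + 3*l + 20/9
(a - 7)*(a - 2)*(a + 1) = a^3 - 8*a^2 + 5*a + 14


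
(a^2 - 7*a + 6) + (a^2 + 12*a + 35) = 2*a^2 + 5*a + 41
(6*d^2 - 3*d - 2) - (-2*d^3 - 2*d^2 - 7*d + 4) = 2*d^3 + 8*d^2 + 4*d - 6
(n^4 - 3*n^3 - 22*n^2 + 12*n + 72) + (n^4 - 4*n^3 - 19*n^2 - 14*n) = 2*n^4 - 7*n^3 - 41*n^2 - 2*n + 72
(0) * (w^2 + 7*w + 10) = 0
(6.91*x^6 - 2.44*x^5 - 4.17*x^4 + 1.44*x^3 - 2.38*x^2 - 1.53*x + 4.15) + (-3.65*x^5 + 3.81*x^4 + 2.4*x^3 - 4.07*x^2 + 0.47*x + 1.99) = 6.91*x^6 - 6.09*x^5 - 0.36*x^4 + 3.84*x^3 - 6.45*x^2 - 1.06*x + 6.14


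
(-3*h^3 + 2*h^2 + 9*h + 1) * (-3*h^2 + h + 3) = 9*h^5 - 9*h^4 - 34*h^3 + 12*h^2 + 28*h + 3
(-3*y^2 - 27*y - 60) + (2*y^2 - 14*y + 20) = -y^2 - 41*y - 40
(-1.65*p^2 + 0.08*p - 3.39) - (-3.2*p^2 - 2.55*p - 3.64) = 1.55*p^2 + 2.63*p + 0.25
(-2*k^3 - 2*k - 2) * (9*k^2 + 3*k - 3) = -18*k^5 - 6*k^4 - 12*k^3 - 24*k^2 + 6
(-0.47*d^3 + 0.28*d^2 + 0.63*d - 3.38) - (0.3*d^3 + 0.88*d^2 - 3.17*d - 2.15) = -0.77*d^3 - 0.6*d^2 + 3.8*d - 1.23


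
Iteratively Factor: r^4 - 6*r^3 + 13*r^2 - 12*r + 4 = (r - 1)*(r^3 - 5*r^2 + 8*r - 4) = (r - 2)*(r - 1)*(r^2 - 3*r + 2) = (r - 2)^2*(r - 1)*(r - 1)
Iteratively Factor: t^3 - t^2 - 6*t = (t)*(t^2 - t - 6) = t*(t + 2)*(t - 3)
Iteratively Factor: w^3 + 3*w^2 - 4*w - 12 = (w + 2)*(w^2 + w - 6) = (w + 2)*(w + 3)*(w - 2)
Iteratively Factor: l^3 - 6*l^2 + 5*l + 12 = (l + 1)*(l^2 - 7*l + 12) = (l - 4)*(l + 1)*(l - 3)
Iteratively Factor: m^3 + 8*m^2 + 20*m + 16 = (m + 4)*(m^2 + 4*m + 4) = (m + 2)*(m + 4)*(m + 2)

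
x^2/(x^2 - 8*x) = x/(x - 8)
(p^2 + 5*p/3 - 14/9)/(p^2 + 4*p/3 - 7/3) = (p - 2/3)/(p - 1)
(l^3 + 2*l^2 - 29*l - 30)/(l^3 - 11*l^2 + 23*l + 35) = (l + 6)/(l - 7)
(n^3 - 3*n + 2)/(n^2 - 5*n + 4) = (n^2 + n - 2)/(n - 4)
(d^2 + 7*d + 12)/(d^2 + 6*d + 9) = (d + 4)/(d + 3)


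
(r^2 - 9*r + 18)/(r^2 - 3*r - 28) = (-r^2 + 9*r - 18)/(-r^2 + 3*r + 28)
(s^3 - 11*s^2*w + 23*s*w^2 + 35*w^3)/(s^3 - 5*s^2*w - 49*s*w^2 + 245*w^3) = (s + w)/(s + 7*w)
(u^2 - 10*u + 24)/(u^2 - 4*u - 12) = (u - 4)/(u + 2)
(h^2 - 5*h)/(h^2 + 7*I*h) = (h - 5)/(h + 7*I)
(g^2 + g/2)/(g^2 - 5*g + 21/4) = 2*g*(2*g + 1)/(4*g^2 - 20*g + 21)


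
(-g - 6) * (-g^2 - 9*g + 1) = g^3 + 15*g^2 + 53*g - 6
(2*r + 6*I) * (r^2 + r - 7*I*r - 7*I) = 2*r^3 + 2*r^2 - 8*I*r^2 + 42*r - 8*I*r + 42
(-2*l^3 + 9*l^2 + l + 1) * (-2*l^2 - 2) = 4*l^5 - 18*l^4 + 2*l^3 - 20*l^2 - 2*l - 2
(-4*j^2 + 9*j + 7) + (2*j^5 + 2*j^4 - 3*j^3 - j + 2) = 2*j^5 + 2*j^4 - 3*j^3 - 4*j^2 + 8*j + 9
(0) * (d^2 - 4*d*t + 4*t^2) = 0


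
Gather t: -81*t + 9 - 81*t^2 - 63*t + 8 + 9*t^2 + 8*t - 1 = -72*t^2 - 136*t + 16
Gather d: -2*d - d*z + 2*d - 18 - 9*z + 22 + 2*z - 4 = -d*z - 7*z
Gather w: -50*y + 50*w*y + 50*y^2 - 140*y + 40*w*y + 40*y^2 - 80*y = 90*w*y + 90*y^2 - 270*y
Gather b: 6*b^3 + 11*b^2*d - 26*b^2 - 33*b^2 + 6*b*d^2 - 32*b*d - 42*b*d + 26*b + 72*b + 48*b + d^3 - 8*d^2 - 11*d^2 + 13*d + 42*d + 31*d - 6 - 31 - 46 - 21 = 6*b^3 + b^2*(11*d - 59) + b*(6*d^2 - 74*d + 146) + d^3 - 19*d^2 + 86*d - 104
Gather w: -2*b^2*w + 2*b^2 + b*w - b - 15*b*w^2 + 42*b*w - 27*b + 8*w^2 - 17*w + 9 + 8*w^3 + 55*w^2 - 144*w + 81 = 2*b^2 - 28*b + 8*w^3 + w^2*(63 - 15*b) + w*(-2*b^2 + 43*b - 161) + 90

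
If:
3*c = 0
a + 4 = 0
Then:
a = -4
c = 0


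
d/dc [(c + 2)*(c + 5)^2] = 3*(c + 3)*(c + 5)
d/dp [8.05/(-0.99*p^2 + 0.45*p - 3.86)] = (15.939*p - 3.6225)/(0.99*p^2 - 0.45*p + 3.86)^2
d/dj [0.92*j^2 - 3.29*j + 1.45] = 1.84*j - 3.29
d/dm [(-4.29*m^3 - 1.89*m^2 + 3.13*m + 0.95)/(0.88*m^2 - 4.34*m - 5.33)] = (-3.7752*m^4 + 37.2372*m^3 + 74.0453*m^2 + 18.4754*m - 12.5599)/(0.7744*m^4 - 7.6384*m^3 + 9.4548*m^2 + 46.2644*m + 28.4089)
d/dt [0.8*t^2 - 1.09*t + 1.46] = 1.6*t - 1.09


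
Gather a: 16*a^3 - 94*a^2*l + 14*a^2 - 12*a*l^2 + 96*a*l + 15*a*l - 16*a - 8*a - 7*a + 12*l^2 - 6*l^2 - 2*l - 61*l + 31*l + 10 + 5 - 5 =16*a^3 + a^2*(14 - 94*l) + a*(-12*l^2 + 111*l - 31) + 6*l^2 - 32*l + 10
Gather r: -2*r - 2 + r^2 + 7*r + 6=r^2 + 5*r + 4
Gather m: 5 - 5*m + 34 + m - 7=32 - 4*m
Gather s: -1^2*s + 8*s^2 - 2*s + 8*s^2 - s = 16*s^2 - 4*s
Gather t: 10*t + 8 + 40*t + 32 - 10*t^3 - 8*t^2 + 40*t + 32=-10*t^3 - 8*t^2 + 90*t + 72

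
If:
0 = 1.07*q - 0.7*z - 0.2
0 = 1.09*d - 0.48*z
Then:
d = 0.440366972477064*z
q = 0.654205607476635*z + 0.186915887850467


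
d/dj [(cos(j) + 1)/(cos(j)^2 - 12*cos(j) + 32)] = (cos(j)^2 + 2*cos(j) - 44)*sin(j)/(cos(j)^2 - 12*cos(j) + 32)^2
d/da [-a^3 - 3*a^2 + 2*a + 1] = -3*a^2 - 6*a + 2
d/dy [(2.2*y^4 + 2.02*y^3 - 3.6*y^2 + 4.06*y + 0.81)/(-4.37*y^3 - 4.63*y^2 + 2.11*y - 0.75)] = (-9.614*y^6 - 20.372*y^5 - 11.1586*y^4 + 37.4088*y^3 + 17.2759*y^2 + 12.9006*y - 4.7541)/(19.0969*y^6 + 40.4662*y^5 + 2.9955*y^4 - 12.9836*y^3 + 11.3971*y^2 - 3.165*y + 0.5625)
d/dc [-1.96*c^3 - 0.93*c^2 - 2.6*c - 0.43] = -5.88*c^2 - 1.86*c - 2.6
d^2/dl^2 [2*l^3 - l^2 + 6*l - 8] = 12*l - 2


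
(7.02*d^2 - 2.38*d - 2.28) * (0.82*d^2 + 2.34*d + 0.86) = 5.7564*d^4 + 14.4752*d^3 - 1.4016*d^2 - 7.382*d - 1.9608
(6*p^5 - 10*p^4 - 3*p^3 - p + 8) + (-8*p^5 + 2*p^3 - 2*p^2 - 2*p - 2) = -2*p^5 - 10*p^4 - p^3 - 2*p^2 - 3*p + 6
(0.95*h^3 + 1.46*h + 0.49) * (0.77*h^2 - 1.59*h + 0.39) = 0.7315*h^5 - 1.5105*h^4 + 1.4947*h^3 - 1.9441*h^2 - 0.2097*h + 0.1911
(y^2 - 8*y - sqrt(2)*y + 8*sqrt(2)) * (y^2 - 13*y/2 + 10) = y^4 - 29*y^3/2 - sqrt(2)*y^3 + 29*sqrt(2)*y^2/2 + 62*y^2 - 62*sqrt(2)*y - 80*y + 80*sqrt(2)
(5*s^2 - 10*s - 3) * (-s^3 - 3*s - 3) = -5*s^5 + 10*s^4 - 12*s^3 + 15*s^2 + 39*s + 9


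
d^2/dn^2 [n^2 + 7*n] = 2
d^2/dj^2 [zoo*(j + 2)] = 0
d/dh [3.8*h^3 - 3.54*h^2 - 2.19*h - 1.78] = 11.4*h^2 - 7.08*h - 2.19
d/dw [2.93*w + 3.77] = 2.93000000000000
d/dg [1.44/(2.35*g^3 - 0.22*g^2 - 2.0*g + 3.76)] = (-10.152*g^2 + 0.6336*g + 2.88)/(2.35*g^3 - 0.22*g^2 - 2.0*g + 3.76)^2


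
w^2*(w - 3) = w^3 - 3*w^2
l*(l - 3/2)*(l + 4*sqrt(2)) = l^3 - 3*l^2/2 + 4*sqrt(2)*l^2 - 6*sqrt(2)*l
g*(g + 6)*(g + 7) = g^3 + 13*g^2 + 42*g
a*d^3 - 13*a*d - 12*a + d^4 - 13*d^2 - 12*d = (a + d)*(d - 4)*(d + 1)*(d + 3)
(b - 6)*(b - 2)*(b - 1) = b^3 - 9*b^2 + 20*b - 12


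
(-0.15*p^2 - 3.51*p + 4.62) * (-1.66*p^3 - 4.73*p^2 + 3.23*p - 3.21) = 0.249*p^5 + 6.5361*p^4 + 8.4486*p^3 - 32.7084*p^2 + 26.1897*p - 14.8302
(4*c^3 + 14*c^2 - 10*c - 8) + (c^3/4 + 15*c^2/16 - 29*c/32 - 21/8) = 17*c^3/4 + 239*c^2/16 - 349*c/32 - 85/8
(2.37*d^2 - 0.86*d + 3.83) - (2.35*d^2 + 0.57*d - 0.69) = 0.02*d^2 - 1.43*d + 4.52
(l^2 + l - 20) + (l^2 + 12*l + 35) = 2*l^2 + 13*l + 15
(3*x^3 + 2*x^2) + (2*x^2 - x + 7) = 3*x^3 + 4*x^2 - x + 7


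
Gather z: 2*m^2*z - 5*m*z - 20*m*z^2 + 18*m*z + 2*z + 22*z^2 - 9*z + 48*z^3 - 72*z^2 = 48*z^3 + z^2*(-20*m - 50) + z*(2*m^2 + 13*m - 7)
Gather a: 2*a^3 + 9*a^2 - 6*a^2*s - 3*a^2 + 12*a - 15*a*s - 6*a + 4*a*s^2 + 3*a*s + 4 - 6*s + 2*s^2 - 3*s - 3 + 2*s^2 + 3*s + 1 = 2*a^3 + a^2*(6 - 6*s) + a*(4*s^2 - 12*s + 6) + 4*s^2 - 6*s + 2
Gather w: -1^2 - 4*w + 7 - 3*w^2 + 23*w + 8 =-3*w^2 + 19*w + 14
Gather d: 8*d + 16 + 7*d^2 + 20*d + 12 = 7*d^2 + 28*d + 28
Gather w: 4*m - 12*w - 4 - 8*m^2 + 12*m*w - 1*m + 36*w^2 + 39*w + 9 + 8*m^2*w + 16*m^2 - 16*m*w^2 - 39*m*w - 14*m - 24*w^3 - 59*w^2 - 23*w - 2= 8*m^2 - 11*m - 24*w^3 + w^2*(-16*m - 23) + w*(8*m^2 - 27*m + 4) + 3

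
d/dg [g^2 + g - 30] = 2*g + 1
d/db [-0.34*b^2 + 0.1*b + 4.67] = 0.1 - 0.68*b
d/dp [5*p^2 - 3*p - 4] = 10*p - 3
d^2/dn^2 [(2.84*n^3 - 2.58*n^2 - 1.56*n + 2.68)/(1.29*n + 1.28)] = (9.452088*n^3 + 28.136448*n^2 + 27.918336*n + 5.617176)/(2.146689*n^3 + 6.390144*n^2 + 6.340608*n + 2.097152)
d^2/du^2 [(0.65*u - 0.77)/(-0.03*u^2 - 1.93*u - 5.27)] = (-(0.06*u + 1.93)*(0.12*u + 3.86)*(0.65*u - 0.77) + (0.117*u + 2.4628)*(0.03*u^2 + 1.93*u + 5.27))/(0.03*u^2 + 1.93*u + 5.27)^3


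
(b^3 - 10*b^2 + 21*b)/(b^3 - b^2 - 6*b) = (b - 7)/(b + 2)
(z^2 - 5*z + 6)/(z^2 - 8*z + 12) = (z - 3)/(z - 6)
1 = 1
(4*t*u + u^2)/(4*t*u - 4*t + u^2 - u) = u/(u - 1)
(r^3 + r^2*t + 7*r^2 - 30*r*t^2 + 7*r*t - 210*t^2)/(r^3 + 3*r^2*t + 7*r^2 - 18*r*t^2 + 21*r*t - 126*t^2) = (r - 5*t)/(r - 3*t)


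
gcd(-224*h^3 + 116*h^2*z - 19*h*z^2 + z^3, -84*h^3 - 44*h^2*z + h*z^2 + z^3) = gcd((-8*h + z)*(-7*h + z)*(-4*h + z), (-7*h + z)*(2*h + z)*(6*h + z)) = -7*h + z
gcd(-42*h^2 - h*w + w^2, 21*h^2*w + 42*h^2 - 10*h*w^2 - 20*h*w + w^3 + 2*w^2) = -7*h + w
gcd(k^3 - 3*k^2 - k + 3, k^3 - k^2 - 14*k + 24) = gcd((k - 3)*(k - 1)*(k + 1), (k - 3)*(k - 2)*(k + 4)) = k - 3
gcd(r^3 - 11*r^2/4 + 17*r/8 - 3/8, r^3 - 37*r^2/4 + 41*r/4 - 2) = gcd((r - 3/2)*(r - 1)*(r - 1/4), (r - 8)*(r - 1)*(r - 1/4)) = r^2 - 5*r/4 + 1/4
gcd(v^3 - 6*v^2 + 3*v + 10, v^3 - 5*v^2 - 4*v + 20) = v^2 - 7*v + 10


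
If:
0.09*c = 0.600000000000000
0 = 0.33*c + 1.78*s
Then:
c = 6.67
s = -1.24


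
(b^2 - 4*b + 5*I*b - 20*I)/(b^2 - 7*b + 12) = (b + 5*I)/(b - 3)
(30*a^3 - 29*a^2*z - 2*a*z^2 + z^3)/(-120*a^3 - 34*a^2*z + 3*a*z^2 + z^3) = (-a + z)/(4*a + z)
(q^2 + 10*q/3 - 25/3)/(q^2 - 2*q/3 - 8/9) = 3*(-3*q^2 - 10*q + 25)/(-9*q^2 + 6*q + 8)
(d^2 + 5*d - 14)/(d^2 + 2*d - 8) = (d + 7)/(d + 4)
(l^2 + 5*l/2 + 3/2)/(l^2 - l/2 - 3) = (l + 1)/(l - 2)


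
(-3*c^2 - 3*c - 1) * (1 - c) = 3*c^3 - 2*c - 1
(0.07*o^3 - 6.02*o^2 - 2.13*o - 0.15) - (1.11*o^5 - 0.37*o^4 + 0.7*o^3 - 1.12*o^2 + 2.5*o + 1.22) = -1.11*o^5 + 0.37*o^4 - 0.63*o^3 - 4.9*o^2 - 4.63*o - 1.37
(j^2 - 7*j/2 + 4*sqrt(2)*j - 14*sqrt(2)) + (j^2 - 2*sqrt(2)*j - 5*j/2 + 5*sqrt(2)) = 2*j^2 - 6*j + 2*sqrt(2)*j - 9*sqrt(2)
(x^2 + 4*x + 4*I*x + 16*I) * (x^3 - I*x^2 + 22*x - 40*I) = x^5 + 4*x^4 + 3*I*x^4 + 26*x^3 + 12*I*x^3 + 104*x^2 + 48*I*x^2 + 160*x + 192*I*x + 640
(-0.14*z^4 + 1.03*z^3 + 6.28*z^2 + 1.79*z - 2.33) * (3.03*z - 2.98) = -0.4242*z^5 + 3.5381*z^4 + 15.959*z^3 - 13.2907*z^2 - 12.3941*z + 6.9434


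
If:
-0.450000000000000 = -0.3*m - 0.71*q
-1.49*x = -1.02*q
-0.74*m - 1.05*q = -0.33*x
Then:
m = -1.33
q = 1.20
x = 0.82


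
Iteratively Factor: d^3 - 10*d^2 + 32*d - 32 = (d - 4)*(d^2 - 6*d + 8) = (d - 4)^2*(d - 2)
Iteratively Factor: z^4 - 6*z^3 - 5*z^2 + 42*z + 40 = (z + 2)*(z^3 - 8*z^2 + 11*z + 20) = (z - 4)*(z + 2)*(z^2 - 4*z - 5) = (z - 5)*(z - 4)*(z + 2)*(z + 1)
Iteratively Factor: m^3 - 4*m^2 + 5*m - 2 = (m - 1)*(m^2 - 3*m + 2) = (m - 1)^2*(m - 2)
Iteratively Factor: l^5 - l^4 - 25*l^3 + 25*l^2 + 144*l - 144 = (l - 3)*(l^4 + 2*l^3 - 19*l^2 - 32*l + 48) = (l - 3)*(l + 3)*(l^3 - l^2 - 16*l + 16) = (l - 4)*(l - 3)*(l + 3)*(l^2 + 3*l - 4) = (l - 4)*(l - 3)*(l + 3)*(l + 4)*(l - 1)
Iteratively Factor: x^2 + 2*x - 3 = (x - 1)*(x + 3)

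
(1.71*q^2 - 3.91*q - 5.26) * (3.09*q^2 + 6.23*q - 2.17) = 5.2839*q^4 - 1.4286*q^3 - 44.3234*q^2 - 24.2851*q + 11.4142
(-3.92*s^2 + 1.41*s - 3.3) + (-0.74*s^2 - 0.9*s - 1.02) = -4.66*s^2 + 0.51*s - 4.32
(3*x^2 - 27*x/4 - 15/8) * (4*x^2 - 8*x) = 12*x^4 - 51*x^3 + 93*x^2/2 + 15*x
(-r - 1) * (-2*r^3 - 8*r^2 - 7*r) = 2*r^4 + 10*r^3 + 15*r^2 + 7*r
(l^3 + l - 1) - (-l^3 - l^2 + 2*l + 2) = 2*l^3 + l^2 - l - 3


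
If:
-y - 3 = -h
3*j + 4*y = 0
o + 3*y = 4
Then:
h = y + 3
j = -4*y/3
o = 4 - 3*y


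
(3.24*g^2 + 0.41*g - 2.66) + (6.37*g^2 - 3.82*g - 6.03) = 9.61*g^2 - 3.41*g - 8.69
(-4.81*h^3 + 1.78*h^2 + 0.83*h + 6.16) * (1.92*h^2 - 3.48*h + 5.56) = -9.2352*h^5 + 20.1564*h^4 - 31.3444*h^3 + 18.8356*h^2 - 16.822*h + 34.2496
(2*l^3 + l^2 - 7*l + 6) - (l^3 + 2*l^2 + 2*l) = l^3 - l^2 - 9*l + 6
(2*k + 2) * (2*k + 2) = 4*k^2 + 8*k + 4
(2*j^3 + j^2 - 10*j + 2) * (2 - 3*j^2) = -6*j^5 - 3*j^4 + 34*j^3 - 4*j^2 - 20*j + 4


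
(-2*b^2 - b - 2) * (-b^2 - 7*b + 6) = 2*b^4 + 15*b^3 - 3*b^2 + 8*b - 12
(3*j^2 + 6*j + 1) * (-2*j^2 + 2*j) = -6*j^4 - 6*j^3 + 10*j^2 + 2*j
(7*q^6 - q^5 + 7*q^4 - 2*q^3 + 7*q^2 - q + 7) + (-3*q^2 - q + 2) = 7*q^6 - q^5 + 7*q^4 - 2*q^3 + 4*q^2 - 2*q + 9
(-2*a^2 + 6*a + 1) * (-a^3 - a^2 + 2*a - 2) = 2*a^5 - 4*a^4 - 11*a^3 + 15*a^2 - 10*a - 2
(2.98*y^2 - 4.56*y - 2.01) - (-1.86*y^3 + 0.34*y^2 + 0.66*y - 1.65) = 1.86*y^3 + 2.64*y^2 - 5.22*y - 0.36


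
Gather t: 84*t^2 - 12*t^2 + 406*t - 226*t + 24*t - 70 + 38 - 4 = 72*t^2 + 204*t - 36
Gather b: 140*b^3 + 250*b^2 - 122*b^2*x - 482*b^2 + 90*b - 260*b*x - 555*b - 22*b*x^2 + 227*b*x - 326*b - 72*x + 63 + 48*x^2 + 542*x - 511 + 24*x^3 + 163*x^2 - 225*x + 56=140*b^3 + b^2*(-122*x - 232) + b*(-22*x^2 - 33*x - 791) + 24*x^3 + 211*x^2 + 245*x - 392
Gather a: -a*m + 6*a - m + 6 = a*(6 - m) - m + 6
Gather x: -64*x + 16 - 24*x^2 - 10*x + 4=-24*x^2 - 74*x + 20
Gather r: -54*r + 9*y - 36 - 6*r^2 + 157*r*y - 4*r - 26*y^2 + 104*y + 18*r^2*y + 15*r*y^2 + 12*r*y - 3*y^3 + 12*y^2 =r^2*(18*y - 6) + r*(15*y^2 + 169*y - 58) - 3*y^3 - 14*y^2 + 113*y - 36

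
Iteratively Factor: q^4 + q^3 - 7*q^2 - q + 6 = (q - 2)*(q^3 + 3*q^2 - q - 3) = (q - 2)*(q + 3)*(q^2 - 1) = (q - 2)*(q - 1)*(q + 3)*(q + 1)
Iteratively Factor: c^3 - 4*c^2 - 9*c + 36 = (c + 3)*(c^2 - 7*c + 12) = (c - 4)*(c + 3)*(c - 3)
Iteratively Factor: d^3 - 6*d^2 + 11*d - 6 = (d - 3)*(d^2 - 3*d + 2) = (d - 3)*(d - 2)*(d - 1)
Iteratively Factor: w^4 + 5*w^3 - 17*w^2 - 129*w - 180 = (w + 3)*(w^3 + 2*w^2 - 23*w - 60) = (w + 3)^2*(w^2 - w - 20) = (w + 3)^2*(w + 4)*(w - 5)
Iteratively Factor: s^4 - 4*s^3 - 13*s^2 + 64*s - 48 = (s - 3)*(s^3 - s^2 - 16*s + 16) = (s - 3)*(s - 1)*(s^2 - 16) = (s - 3)*(s - 1)*(s + 4)*(s - 4)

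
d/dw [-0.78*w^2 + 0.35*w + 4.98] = 0.35 - 1.56*w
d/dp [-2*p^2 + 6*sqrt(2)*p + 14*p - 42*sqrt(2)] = -4*p + 6*sqrt(2) + 14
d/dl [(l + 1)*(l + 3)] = 2*l + 4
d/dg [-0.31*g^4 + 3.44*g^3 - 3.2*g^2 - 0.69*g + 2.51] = -1.24*g^3 + 10.32*g^2 - 6.4*g - 0.69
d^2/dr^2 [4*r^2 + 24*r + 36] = 8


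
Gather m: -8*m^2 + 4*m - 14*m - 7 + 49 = -8*m^2 - 10*m + 42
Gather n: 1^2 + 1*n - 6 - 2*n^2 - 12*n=-2*n^2 - 11*n - 5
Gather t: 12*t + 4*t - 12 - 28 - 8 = 16*t - 48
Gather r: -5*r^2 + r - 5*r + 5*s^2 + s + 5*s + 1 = -5*r^2 - 4*r + 5*s^2 + 6*s + 1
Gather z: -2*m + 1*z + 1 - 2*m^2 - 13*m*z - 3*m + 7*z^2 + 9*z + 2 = -2*m^2 - 5*m + 7*z^2 + z*(10 - 13*m) + 3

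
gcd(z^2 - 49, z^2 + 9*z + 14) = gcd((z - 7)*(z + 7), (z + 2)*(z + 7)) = z + 7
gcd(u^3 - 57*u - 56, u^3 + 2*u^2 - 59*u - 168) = u^2 - u - 56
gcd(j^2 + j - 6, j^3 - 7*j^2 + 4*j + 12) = j - 2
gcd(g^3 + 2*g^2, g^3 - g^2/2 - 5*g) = g^2 + 2*g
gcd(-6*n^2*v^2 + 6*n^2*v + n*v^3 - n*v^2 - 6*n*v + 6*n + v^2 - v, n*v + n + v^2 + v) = 1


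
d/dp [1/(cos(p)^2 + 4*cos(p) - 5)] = 2*(cos(p) + 2)*sin(p)/(cos(p)^2 + 4*cos(p) - 5)^2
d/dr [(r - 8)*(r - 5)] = 2*r - 13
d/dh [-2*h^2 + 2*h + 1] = 2 - 4*h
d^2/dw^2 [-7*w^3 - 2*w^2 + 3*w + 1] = -42*w - 4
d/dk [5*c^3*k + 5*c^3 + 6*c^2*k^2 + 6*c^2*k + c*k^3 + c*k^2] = c*(5*c^2 + 12*c*k + 6*c + 3*k^2 + 2*k)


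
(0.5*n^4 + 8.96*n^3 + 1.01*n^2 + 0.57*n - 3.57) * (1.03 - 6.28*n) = -3.14*n^5 - 55.7538*n^4 + 2.886*n^3 - 2.5393*n^2 + 23.0067*n - 3.6771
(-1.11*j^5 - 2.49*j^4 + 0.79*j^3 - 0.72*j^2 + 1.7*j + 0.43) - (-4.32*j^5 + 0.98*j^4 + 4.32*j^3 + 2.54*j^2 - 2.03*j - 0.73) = 3.21*j^5 - 3.47*j^4 - 3.53*j^3 - 3.26*j^2 + 3.73*j + 1.16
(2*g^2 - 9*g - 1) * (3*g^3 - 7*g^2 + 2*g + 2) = 6*g^5 - 41*g^4 + 64*g^3 - 7*g^2 - 20*g - 2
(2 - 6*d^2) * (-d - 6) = 6*d^3 + 36*d^2 - 2*d - 12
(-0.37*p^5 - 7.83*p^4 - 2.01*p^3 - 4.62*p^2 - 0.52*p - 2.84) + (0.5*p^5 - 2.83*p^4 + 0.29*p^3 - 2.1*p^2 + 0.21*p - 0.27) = 0.13*p^5 - 10.66*p^4 - 1.72*p^3 - 6.72*p^2 - 0.31*p - 3.11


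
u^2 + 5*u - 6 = (u - 1)*(u + 6)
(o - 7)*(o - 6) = o^2 - 13*o + 42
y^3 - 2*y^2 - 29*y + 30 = (y - 6)*(y - 1)*(y + 5)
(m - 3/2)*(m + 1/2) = m^2 - m - 3/4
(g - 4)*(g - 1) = g^2 - 5*g + 4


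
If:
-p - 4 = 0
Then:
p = -4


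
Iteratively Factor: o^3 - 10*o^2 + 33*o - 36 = (o - 3)*(o^2 - 7*o + 12) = (o - 4)*(o - 3)*(o - 3)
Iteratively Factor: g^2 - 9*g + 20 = (g - 5)*(g - 4)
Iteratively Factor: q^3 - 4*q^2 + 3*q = (q)*(q^2 - 4*q + 3) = q*(q - 3)*(q - 1)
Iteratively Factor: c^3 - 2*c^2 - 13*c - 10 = (c + 1)*(c^2 - 3*c - 10) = (c + 1)*(c + 2)*(c - 5)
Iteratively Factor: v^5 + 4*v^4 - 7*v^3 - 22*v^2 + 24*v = (v + 3)*(v^4 + v^3 - 10*v^2 + 8*v) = (v - 1)*(v + 3)*(v^3 + 2*v^2 - 8*v) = v*(v - 1)*(v + 3)*(v^2 + 2*v - 8) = v*(v - 1)*(v + 3)*(v + 4)*(v - 2)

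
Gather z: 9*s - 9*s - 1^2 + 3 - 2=0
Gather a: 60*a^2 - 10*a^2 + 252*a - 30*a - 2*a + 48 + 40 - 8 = 50*a^2 + 220*a + 80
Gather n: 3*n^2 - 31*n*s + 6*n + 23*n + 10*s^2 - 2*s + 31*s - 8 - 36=3*n^2 + n*(29 - 31*s) + 10*s^2 + 29*s - 44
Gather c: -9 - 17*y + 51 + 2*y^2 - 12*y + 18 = 2*y^2 - 29*y + 60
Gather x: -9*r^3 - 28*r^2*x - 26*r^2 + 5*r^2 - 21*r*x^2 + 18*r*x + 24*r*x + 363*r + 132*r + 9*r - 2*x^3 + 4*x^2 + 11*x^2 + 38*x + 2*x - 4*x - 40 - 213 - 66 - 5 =-9*r^3 - 21*r^2 + 504*r - 2*x^3 + x^2*(15 - 21*r) + x*(-28*r^2 + 42*r + 36) - 324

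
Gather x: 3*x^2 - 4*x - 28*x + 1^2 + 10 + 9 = 3*x^2 - 32*x + 20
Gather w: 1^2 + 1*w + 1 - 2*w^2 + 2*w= -2*w^2 + 3*w + 2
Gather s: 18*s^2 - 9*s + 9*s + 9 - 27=18*s^2 - 18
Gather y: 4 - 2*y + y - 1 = 3 - y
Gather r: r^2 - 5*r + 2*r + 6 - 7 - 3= r^2 - 3*r - 4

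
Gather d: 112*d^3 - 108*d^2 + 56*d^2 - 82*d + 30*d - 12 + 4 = 112*d^3 - 52*d^2 - 52*d - 8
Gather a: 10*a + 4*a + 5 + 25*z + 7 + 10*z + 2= 14*a + 35*z + 14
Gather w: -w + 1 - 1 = -w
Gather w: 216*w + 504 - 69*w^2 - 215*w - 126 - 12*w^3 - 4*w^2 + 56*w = -12*w^3 - 73*w^2 + 57*w + 378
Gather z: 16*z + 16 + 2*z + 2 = 18*z + 18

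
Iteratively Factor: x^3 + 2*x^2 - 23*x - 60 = (x + 4)*(x^2 - 2*x - 15) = (x - 5)*(x + 4)*(x + 3)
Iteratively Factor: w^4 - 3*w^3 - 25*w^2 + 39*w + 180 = (w - 5)*(w^3 + 2*w^2 - 15*w - 36) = (w - 5)*(w + 3)*(w^2 - w - 12) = (w - 5)*(w + 3)^2*(w - 4)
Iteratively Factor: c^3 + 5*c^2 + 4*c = (c)*(c^2 + 5*c + 4) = c*(c + 4)*(c + 1)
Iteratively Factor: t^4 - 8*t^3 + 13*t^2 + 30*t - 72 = (t - 3)*(t^3 - 5*t^2 - 2*t + 24) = (t - 4)*(t - 3)*(t^2 - t - 6) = (t - 4)*(t - 3)^2*(t + 2)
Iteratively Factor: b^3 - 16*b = (b + 4)*(b^2 - 4*b) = (b - 4)*(b + 4)*(b)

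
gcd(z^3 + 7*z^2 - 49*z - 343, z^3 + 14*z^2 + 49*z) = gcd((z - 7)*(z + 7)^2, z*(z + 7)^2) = z^2 + 14*z + 49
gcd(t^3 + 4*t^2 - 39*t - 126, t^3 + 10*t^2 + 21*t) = t^2 + 10*t + 21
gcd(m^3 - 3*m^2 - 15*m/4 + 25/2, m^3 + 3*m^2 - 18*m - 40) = m + 2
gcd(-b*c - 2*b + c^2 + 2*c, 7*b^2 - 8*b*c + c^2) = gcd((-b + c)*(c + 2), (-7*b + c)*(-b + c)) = b - c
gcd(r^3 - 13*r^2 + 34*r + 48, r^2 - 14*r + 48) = r^2 - 14*r + 48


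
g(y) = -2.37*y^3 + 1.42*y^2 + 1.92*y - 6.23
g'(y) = -7.11*y^2 + 2.84*y + 1.92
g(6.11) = -482.08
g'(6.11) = -246.16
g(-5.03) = 321.65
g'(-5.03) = -192.25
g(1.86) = -13.00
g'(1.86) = -17.40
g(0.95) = -5.16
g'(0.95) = -1.80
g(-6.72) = 764.20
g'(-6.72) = -338.24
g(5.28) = -305.36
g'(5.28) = -181.30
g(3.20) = -63.21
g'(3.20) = -61.80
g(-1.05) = -3.94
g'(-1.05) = -8.90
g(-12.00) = 4270.57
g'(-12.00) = -1056.00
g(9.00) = -1601.66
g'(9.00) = -548.43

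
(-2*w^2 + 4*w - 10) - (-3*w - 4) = -2*w^2 + 7*w - 6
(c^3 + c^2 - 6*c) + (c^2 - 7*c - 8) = c^3 + 2*c^2 - 13*c - 8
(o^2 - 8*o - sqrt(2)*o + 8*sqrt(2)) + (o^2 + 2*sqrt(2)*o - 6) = 2*o^2 - 8*o + sqrt(2)*o - 6 + 8*sqrt(2)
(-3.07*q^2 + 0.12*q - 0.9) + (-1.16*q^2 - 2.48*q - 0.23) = -4.23*q^2 - 2.36*q - 1.13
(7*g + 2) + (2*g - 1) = 9*g + 1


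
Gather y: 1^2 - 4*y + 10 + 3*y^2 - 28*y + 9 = 3*y^2 - 32*y + 20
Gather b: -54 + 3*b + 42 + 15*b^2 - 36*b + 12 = 15*b^2 - 33*b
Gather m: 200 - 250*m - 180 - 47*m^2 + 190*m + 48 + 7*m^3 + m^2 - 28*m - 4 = 7*m^3 - 46*m^2 - 88*m + 64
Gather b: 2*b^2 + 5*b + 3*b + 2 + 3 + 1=2*b^2 + 8*b + 6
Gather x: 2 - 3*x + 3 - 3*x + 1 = 6 - 6*x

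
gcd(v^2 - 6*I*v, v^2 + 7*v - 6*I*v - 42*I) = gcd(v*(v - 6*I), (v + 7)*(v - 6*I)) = v - 6*I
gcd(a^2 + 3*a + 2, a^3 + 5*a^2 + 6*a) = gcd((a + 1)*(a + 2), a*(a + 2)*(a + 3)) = a + 2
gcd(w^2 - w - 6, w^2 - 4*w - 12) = w + 2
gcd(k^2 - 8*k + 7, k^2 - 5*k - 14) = k - 7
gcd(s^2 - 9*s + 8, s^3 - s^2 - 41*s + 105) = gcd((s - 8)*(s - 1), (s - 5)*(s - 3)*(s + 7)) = 1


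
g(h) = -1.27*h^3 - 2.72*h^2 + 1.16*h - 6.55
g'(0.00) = 1.16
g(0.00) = -6.55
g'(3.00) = -49.45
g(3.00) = -61.84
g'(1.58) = -16.95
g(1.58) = -16.52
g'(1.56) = -16.60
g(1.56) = -16.18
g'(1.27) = -11.89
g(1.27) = -12.07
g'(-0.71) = 3.10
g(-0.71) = -8.29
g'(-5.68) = -90.86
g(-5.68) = 131.84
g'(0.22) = -0.22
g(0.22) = -6.44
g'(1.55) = -16.43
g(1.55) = -16.02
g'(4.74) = -110.23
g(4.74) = -197.41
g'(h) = -3.81*h^2 - 5.44*h + 1.16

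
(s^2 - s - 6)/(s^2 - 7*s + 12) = (s + 2)/(s - 4)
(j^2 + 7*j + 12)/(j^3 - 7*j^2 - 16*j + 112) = (j + 3)/(j^2 - 11*j + 28)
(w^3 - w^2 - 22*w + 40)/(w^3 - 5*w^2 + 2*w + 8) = (w + 5)/(w + 1)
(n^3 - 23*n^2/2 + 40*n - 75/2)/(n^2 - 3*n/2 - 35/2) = (2*n^2 - 13*n + 15)/(2*n + 7)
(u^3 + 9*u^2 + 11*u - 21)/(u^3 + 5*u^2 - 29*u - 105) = (u - 1)/(u - 5)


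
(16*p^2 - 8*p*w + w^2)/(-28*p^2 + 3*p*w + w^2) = (-4*p + w)/(7*p + w)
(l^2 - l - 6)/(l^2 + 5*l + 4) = (l^2 - l - 6)/(l^2 + 5*l + 4)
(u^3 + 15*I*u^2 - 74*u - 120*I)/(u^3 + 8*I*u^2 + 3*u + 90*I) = (u + 4*I)/(u - 3*I)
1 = 1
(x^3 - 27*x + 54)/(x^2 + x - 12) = (x^2 + 3*x - 18)/(x + 4)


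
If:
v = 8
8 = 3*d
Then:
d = 8/3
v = 8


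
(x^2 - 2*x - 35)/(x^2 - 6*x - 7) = (x + 5)/(x + 1)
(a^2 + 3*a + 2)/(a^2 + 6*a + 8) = (a + 1)/(a + 4)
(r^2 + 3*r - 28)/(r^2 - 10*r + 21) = (r^2 + 3*r - 28)/(r^2 - 10*r + 21)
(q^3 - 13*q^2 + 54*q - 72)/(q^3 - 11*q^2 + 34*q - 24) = (q - 3)/(q - 1)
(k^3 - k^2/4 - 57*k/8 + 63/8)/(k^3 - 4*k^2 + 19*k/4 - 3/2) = (4*k^2 + 5*k - 21)/(2*(2*k^2 - 5*k + 2))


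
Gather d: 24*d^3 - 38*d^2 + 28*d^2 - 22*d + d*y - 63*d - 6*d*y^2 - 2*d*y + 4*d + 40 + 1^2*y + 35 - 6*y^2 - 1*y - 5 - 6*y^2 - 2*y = 24*d^3 - 10*d^2 + d*(-6*y^2 - y - 81) - 12*y^2 - 2*y + 70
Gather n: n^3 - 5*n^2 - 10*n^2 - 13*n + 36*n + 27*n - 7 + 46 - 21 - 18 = n^3 - 15*n^2 + 50*n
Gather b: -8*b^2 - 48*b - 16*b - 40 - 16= -8*b^2 - 64*b - 56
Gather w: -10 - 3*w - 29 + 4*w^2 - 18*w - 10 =4*w^2 - 21*w - 49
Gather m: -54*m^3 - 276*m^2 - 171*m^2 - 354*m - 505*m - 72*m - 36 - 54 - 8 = -54*m^3 - 447*m^2 - 931*m - 98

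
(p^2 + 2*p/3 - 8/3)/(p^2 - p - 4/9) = 3*(p + 2)/(3*p + 1)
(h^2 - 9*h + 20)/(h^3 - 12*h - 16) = (h - 5)/(h^2 + 4*h + 4)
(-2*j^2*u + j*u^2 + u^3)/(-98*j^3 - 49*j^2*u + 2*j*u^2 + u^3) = u*(-j + u)/(-49*j^2 + u^2)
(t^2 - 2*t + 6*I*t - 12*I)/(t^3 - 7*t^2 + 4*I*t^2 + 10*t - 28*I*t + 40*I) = (t + 6*I)/(t^2 + t*(-5 + 4*I) - 20*I)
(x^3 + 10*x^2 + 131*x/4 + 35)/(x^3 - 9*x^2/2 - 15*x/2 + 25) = (x^2 + 15*x/2 + 14)/(x^2 - 7*x + 10)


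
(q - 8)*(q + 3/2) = q^2 - 13*q/2 - 12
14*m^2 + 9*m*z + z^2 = (2*m + z)*(7*m + z)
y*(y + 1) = y^2 + y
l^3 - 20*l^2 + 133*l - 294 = (l - 7)^2*(l - 6)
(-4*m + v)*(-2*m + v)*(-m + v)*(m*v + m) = -8*m^4*v - 8*m^4 + 14*m^3*v^2 + 14*m^3*v - 7*m^2*v^3 - 7*m^2*v^2 + m*v^4 + m*v^3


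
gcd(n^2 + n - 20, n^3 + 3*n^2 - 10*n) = n + 5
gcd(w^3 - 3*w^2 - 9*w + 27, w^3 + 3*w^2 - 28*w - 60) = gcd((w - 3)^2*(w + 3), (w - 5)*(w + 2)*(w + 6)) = 1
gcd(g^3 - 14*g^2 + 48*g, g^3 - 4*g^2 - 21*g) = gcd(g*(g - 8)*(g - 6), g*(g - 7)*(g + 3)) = g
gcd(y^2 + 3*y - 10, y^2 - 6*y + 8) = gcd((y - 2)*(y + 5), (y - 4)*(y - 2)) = y - 2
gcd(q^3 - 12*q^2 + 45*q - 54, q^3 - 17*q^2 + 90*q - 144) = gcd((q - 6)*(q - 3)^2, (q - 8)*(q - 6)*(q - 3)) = q^2 - 9*q + 18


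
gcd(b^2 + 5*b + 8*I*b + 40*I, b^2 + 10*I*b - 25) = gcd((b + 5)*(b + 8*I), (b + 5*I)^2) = 1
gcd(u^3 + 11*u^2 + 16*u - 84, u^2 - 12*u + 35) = 1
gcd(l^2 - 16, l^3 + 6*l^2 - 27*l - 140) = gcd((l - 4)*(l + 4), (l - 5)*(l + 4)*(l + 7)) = l + 4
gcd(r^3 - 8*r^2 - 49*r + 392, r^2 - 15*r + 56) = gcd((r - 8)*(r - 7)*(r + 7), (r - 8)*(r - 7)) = r^2 - 15*r + 56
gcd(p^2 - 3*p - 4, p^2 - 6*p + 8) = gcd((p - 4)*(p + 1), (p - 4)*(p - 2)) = p - 4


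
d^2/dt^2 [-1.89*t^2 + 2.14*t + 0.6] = -3.78000000000000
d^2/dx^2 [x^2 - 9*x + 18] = 2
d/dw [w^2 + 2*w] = 2*w + 2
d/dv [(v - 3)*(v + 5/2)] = 2*v - 1/2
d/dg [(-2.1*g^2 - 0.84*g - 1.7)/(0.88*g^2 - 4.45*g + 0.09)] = (10.0842*g^2 + 2.614*g - 7.6406)/(0.7744*g^4 - 7.832*g^3 + 19.9609*g^2 - 0.801*g + 0.0081)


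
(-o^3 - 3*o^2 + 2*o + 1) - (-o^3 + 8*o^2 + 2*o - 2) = 3 - 11*o^2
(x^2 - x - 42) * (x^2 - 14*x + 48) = x^4 - 15*x^3 + 20*x^2 + 540*x - 2016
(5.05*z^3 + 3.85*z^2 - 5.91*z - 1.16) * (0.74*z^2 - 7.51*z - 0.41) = 3.737*z^5 - 35.0765*z^4 - 35.3574*z^3 + 41.9472*z^2 + 11.1347*z + 0.4756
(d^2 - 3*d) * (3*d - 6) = 3*d^3 - 15*d^2 + 18*d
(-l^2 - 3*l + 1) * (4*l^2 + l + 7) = -4*l^4 - 13*l^3 - 6*l^2 - 20*l + 7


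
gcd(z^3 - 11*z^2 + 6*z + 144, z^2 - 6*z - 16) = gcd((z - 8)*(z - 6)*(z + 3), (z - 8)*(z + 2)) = z - 8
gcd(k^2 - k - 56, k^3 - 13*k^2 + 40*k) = k - 8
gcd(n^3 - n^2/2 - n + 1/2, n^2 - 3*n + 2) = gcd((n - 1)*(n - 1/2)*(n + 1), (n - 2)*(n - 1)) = n - 1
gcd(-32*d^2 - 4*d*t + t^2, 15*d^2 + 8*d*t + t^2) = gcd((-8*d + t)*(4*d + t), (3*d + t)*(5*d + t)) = 1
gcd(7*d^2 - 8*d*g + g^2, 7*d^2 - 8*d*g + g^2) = 7*d^2 - 8*d*g + g^2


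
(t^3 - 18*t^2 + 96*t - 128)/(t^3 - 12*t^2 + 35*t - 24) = (t^2 - 10*t + 16)/(t^2 - 4*t + 3)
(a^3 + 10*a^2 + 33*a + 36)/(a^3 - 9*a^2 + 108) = (a^2 + 7*a + 12)/(a^2 - 12*a + 36)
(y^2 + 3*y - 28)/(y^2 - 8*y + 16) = (y + 7)/(y - 4)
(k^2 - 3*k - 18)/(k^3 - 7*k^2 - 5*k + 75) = (k - 6)/(k^2 - 10*k + 25)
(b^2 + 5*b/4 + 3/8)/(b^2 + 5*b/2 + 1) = (b + 3/4)/(b + 2)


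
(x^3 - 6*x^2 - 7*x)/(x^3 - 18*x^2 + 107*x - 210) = x*(x + 1)/(x^2 - 11*x + 30)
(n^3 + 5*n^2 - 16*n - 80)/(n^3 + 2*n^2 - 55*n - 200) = (n^2 - 16)/(n^2 - 3*n - 40)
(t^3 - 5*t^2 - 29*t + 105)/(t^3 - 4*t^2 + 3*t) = (t^2 - 2*t - 35)/(t*(t - 1))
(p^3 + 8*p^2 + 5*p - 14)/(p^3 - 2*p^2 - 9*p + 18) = (p^3 + 8*p^2 + 5*p - 14)/(p^3 - 2*p^2 - 9*p + 18)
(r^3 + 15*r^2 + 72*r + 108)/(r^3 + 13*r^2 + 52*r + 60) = (r^2 + 9*r + 18)/(r^2 + 7*r + 10)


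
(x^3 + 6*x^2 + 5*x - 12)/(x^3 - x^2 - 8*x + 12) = (x^2 + 3*x - 4)/(x^2 - 4*x + 4)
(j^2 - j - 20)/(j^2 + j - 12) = (j - 5)/(j - 3)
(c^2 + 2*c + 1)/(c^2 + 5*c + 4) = (c + 1)/(c + 4)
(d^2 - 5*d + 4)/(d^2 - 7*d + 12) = (d - 1)/(d - 3)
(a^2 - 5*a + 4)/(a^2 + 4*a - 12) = (a^2 - 5*a + 4)/(a^2 + 4*a - 12)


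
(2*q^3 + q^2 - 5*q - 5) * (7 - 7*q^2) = -14*q^5 - 7*q^4 + 49*q^3 + 42*q^2 - 35*q - 35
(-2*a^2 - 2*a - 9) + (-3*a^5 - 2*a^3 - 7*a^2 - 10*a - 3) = -3*a^5 - 2*a^3 - 9*a^2 - 12*a - 12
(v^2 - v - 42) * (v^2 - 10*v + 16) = v^4 - 11*v^3 - 16*v^2 + 404*v - 672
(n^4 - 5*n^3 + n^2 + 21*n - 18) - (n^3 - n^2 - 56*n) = n^4 - 6*n^3 + 2*n^2 + 77*n - 18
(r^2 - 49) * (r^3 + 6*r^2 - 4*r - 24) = r^5 + 6*r^4 - 53*r^3 - 318*r^2 + 196*r + 1176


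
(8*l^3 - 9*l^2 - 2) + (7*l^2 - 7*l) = 8*l^3 - 2*l^2 - 7*l - 2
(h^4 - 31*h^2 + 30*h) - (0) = h^4 - 31*h^2 + 30*h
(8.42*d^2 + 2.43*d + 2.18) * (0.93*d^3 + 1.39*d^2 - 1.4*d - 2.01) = 7.8306*d^5 + 13.9637*d^4 - 6.3829*d^3 - 17.296*d^2 - 7.9363*d - 4.3818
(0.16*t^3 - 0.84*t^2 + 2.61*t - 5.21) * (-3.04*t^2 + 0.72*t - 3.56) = -0.4864*t^5 + 2.6688*t^4 - 9.1088*t^3 + 20.708*t^2 - 13.0428*t + 18.5476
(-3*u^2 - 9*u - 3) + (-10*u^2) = -13*u^2 - 9*u - 3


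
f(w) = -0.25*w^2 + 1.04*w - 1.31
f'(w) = 1.04 - 0.5*w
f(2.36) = -0.25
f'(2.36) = -0.14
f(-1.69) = -3.78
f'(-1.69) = 1.88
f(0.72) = -0.69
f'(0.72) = 0.68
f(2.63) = -0.30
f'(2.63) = -0.28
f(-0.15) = -1.47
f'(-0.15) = 1.12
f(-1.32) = -3.12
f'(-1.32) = 1.70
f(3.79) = -0.96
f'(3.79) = -0.86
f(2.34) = -0.25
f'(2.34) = -0.13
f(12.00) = -24.83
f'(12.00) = -4.96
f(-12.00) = -49.79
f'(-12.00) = 7.04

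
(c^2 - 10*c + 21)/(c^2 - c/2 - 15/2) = 2*(c - 7)/(2*c + 5)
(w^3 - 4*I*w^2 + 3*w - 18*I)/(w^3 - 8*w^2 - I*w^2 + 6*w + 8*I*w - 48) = (w - 3*I)/(w - 8)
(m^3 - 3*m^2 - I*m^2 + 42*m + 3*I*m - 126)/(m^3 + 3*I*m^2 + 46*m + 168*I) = (m - 3)/(m + 4*I)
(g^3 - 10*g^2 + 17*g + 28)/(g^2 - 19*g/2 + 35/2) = 2*(g^2 - 3*g - 4)/(2*g - 5)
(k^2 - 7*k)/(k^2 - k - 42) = k/(k + 6)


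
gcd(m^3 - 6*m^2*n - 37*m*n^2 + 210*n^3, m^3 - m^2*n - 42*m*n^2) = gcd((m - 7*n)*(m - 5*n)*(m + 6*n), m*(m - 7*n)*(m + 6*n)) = m^2 - m*n - 42*n^2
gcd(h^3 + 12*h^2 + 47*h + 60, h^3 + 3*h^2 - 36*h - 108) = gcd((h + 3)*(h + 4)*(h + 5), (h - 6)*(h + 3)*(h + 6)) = h + 3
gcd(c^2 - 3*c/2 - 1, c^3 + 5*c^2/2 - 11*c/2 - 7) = c - 2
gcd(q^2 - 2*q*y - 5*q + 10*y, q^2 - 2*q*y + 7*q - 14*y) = -q + 2*y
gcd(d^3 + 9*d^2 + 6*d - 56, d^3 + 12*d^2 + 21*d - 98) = d^2 + 5*d - 14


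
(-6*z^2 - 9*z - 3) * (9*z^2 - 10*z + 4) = -54*z^4 - 21*z^3 + 39*z^2 - 6*z - 12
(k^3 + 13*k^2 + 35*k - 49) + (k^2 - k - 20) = k^3 + 14*k^2 + 34*k - 69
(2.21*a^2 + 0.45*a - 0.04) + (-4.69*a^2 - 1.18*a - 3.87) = -2.48*a^2 - 0.73*a - 3.91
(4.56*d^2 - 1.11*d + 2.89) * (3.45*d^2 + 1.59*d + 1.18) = 15.732*d^4 + 3.4209*d^3 + 13.5864*d^2 + 3.2853*d + 3.4102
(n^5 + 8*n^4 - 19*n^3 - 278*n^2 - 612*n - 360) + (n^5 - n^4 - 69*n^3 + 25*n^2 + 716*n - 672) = 2*n^5 + 7*n^4 - 88*n^3 - 253*n^2 + 104*n - 1032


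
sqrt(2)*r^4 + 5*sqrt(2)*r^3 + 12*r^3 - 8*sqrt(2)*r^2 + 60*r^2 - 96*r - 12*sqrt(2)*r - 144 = (r - 2)*(r + 6)*(r + 6*sqrt(2))*(sqrt(2)*r + sqrt(2))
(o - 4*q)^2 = o^2 - 8*o*q + 16*q^2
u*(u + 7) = u^2 + 7*u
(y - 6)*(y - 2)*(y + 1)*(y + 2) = y^4 - 5*y^3 - 10*y^2 + 20*y + 24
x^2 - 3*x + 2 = (x - 2)*(x - 1)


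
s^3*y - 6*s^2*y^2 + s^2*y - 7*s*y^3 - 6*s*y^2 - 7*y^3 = (s - 7*y)*(s + y)*(s*y + y)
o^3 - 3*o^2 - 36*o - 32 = (o - 8)*(o + 1)*(o + 4)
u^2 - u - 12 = (u - 4)*(u + 3)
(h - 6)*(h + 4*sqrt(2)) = h^2 - 6*h + 4*sqrt(2)*h - 24*sqrt(2)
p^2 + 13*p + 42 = (p + 6)*(p + 7)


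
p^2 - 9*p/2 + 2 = (p - 4)*(p - 1/2)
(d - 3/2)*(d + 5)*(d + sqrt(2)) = d^3 + sqrt(2)*d^2 + 7*d^2/2 - 15*d/2 + 7*sqrt(2)*d/2 - 15*sqrt(2)/2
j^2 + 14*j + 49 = (j + 7)^2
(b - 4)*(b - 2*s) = b^2 - 2*b*s - 4*b + 8*s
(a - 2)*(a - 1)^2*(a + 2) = a^4 - 2*a^3 - 3*a^2 + 8*a - 4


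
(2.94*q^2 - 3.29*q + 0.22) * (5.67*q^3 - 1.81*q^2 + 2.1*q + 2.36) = 16.6698*q^5 - 23.9757*q^4 + 13.3763*q^3 - 0.368800000000001*q^2 - 7.3024*q + 0.5192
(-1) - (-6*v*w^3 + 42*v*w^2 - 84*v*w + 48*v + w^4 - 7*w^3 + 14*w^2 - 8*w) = 6*v*w^3 - 42*v*w^2 + 84*v*w - 48*v - w^4 + 7*w^3 - 14*w^2 + 8*w - 1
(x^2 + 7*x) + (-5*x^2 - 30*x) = -4*x^2 - 23*x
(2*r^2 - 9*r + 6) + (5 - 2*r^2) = 11 - 9*r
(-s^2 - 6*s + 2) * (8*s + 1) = -8*s^3 - 49*s^2 + 10*s + 2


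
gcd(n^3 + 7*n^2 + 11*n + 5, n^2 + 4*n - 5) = n + 5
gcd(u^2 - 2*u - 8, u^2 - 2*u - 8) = u^2 - 2*u - 8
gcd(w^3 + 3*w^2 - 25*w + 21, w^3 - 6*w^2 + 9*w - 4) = w - 1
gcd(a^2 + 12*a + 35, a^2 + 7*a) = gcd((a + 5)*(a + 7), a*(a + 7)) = a + 7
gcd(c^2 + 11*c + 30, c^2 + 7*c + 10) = c + 5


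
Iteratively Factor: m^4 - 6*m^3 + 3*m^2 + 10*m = (m - 5)*(m^3 - m^2 - 2*m) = m*(m - 5)*(m^2 - m - 2) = m*(m - 5)*(m + 1)*(m - 2)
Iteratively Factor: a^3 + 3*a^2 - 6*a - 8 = (a + 4)*(a^2 - a - 2) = (a + 1)*(a + 4)*(a - 2)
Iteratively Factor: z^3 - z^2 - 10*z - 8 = (z + 2)*(z^2 - 3*z - 4) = (z - 4)*(z + 2)*(z + 1)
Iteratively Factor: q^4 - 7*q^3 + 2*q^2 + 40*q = (q)*(q^3 - 7*q^2 + 2*q + 40) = q*(q - 4)*(q^2 - 3*q - 10) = q*(q - 4)*(q + 2)*(q - 5)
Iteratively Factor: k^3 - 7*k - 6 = (k + 2)*(k^2 - 2*k - 3) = (k - 3)*(k + 2)*(k + 1)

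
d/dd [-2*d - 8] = -2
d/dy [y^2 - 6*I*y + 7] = 2*y - 6*I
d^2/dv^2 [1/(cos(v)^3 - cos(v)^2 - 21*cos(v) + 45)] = (-9*sin(v)^4 + 145*sin(v)^2 - 325*cos(v)/4 - 43*cos(3*v)/4 - 28)/((cos(v) - 3)^4*(cos(v) + 5)^3)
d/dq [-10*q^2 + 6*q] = 6 - 20*q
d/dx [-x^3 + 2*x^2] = x*(4 - 3*x)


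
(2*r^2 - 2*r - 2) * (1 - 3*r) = -6*r^3 + 8*r^2 + 4*r - 2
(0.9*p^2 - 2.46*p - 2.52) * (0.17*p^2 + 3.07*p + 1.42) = 0.153*p^4 + 2.3448*p^3 - 6.7026*p^2 - 11.2296*p - 3.5784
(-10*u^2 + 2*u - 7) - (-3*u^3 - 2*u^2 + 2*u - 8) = 3*u^3 - 8*u^2 + 1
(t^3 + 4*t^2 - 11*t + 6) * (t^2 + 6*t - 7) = t^5 + 10*t^4 + 6*t^3 - 88*t^2 + 113*t - 42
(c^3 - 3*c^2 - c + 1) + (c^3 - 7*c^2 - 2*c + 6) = 2*c^3 - 10*c^2 - 3*c + 7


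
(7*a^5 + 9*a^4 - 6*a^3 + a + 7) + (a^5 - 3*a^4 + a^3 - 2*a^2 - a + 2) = 8*a^5 + 6*a^4 - 5*a^3 - 2*a^2 + 9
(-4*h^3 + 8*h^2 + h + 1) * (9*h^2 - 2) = -36*h^5 + 72*h^4 + 17*h^3 - 7*h^2 - 2*h - 2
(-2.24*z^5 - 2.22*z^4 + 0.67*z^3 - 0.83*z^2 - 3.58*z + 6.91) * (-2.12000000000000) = 4.7488*z^5 + 4.7064*z^4 - 1.4204*z^3 + 1.7596*z^2 + 7.5896*z - 14.6492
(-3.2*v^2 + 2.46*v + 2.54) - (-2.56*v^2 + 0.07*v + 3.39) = -0.64*v^2 + 2.39*v - 0.85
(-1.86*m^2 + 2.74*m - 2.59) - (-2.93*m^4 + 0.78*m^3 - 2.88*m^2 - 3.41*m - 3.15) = 2.93*m^4 - 0.78*m^3 + 1.02*m^2 + 6.15*m + 0.56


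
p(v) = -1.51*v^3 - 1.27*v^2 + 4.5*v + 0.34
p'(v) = -4.53*v^2 - 2.54*v + 4.5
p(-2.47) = 4.23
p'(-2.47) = -16.86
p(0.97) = 2.13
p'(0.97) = -2.23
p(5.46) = -258.74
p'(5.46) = -144.41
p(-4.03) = 60.41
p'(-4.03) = -58.84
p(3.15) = -45.28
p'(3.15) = -48.45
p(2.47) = -19.05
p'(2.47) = -29.41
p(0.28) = 1.47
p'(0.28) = 3.43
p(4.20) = -115.04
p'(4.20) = -86.08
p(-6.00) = 253.78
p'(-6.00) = -143.34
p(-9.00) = 957.76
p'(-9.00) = -339.57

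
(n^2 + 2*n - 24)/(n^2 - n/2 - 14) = 2*(n + 6)/(2*n + 7)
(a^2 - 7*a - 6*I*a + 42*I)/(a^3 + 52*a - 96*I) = (a - 7)/(a^2 + 6*I*a + 16)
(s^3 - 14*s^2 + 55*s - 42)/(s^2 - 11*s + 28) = (s^2 - 7*s + 6)/(s - 4)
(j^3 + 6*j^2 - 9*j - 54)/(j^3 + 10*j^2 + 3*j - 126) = (j + 3)/(j + 7)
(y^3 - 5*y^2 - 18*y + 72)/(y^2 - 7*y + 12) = (y^2 - 2*y - 24)/(y - 4)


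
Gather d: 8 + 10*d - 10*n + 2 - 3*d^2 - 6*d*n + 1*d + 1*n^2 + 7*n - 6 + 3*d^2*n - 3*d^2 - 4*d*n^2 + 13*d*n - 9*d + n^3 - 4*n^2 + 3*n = d^2*(3*n - 6) + d*(-4*n^2 + 7*n + 2) + n^3 - 3*n^2 + 4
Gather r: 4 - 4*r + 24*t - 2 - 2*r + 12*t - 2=-6*r + 36*t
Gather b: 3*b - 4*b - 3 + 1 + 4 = 2 - b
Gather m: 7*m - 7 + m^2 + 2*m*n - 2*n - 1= m^2 + m*(2*n + 7) - 2*n - 8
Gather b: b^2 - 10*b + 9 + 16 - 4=b^2 - 10*b + 21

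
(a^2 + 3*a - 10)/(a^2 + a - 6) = (a + 5)/(a + 3)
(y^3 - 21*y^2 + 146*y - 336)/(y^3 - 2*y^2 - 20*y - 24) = (y^2 - 15*y + 56)/(y^2 + 4*y + 4)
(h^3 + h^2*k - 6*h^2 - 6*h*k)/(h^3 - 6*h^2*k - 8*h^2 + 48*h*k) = (h^2 + h*k - 6*h - 6*k)/(h^2 - 6*h*k - 8*h + 48*k)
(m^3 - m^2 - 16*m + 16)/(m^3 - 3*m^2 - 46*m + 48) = (m^2 - 16)/(m^2 - 2*m - 48)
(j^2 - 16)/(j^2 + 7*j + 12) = (j - 4)/(j + 3)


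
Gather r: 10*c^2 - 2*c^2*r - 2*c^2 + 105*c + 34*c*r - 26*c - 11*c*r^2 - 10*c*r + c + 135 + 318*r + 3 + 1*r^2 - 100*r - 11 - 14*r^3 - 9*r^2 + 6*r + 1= 8*c^2 + 80*c - 14*r^3 + r^2*(-11*c - 8) + r*(-2*c^2 + 24*c + 224) + 128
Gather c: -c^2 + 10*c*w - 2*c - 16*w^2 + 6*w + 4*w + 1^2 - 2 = -c^2 + c*(10*w - 2) - 16*w^2 + 10*w - 1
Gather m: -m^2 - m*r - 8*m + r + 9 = -m^2 + m*(-r - 8) + r + 9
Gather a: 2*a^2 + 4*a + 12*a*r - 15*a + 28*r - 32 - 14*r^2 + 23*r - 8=2*a^2 + a*(12*r - 11) - 14*r^2 + 51*r - 40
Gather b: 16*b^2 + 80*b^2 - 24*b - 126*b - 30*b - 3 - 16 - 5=96*b^2 - 180*b - 24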